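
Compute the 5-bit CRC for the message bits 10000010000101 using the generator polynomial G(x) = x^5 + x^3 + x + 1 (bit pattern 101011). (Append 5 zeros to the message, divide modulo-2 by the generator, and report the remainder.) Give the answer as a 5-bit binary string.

11110

Append 5 zeros: 1000001000010100000. Divide by 101011 (XOR where the leading bit is 1):
  pos 0: 100000 XOR 101011 = 001011
  pos 2: 101110 XOR 101011 = 000101
  pos 5: 101000 XOR 101011 = 000011
  pos 9: 111010 XOR 101011 = 010001
  pos 10: 100010 XOR 101011 = 001001
  pos 12: 100100 XOR 101011 = 001111
Remainder (last 5 bits) = 11110. This is the CRC / FCS.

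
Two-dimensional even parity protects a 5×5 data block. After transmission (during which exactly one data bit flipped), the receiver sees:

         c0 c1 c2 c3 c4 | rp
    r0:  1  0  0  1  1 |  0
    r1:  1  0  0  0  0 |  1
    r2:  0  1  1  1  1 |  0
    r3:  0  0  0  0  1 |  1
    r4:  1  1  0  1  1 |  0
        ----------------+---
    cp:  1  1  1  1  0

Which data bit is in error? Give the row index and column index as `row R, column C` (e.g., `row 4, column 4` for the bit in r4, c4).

row 0, column 1

Recompute each row's even parity and compare to rp:
  r0: data parity 1, sent rp 0 → mismatch
  r1: data parity 1, sent rp 1 → ok
  r2: data parity 0, sent rp 0 → ok
  r3: data parity 1, sent rp 1 → ok
  r4: data parity 0, sent rp 0 → ok
Recompute each column's even parity and compare to cp:
  c0: data parity 1, sent cp 1 → ok
  c1: data parity 0, sent cp 1 → mismatch
  c2: data parity 1, sent cp 1 → ok
  c3: data parity 1, sent cp 1 → ok
  c4: data parity 0, sent cp 0 → ok
Exactly one row (r0) and one column (c1) fail → the flipped bit is at their intersection.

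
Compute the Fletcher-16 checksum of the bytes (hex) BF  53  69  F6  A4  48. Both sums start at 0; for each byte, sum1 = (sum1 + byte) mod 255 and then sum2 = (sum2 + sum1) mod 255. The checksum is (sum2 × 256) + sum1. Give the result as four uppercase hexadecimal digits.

3B60

Running sums (mod 255):
  after byte 0 (BF): sum1=191, sum2=191
  after byte 1 (53): sum1=19, sum2=210
  after byte 2 (69): sum1=124, sum2=79
  after byte 3 (F6): sum1=115, sum2=194
  after byte 4 (A4): sum1=24, sum2=218
  after byte 5 (48): sum1=96, sum2=59
Checksum = sum2·256 + sum1 = 59·256 + 96 = 15200 = 0x3B60.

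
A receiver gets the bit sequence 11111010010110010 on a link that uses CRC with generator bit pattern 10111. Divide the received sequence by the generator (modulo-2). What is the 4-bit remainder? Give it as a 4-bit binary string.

0000

Modulo-2 division of 11111010010110010 by 10111:
  pos 0: 11111 XOR 10111 = 01000
  pos 1: 10000 XOR 10111 = 00111
  pos 3: 11110 XOR 10111 = 01001
  pos 4: 10010 XOR 10111 = 00101
  pos 6: 10110 XOR 10111 = 00001
  pos 10: 11100 XOR 10111 = 01011
  pos 11: 10111 XOR 10111 = 00000
Remainder = 0000 (zero — the frame passes the CRC check).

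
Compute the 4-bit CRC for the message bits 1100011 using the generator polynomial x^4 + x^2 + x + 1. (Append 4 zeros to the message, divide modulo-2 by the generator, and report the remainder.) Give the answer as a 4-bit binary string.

Append 4 zeros: 11000110000. Divide by 10111 (XOR where the leading bit is 1):
  pos 0: 11000 XOR 10111 = 01111
  pos 1: 11111 XOR 10111 = 01000
  pos 2: 10001 XOR 10111 = 00110
  pos 4: 11000 XOR 10111 = 01111
  pos 5: 11110 XOR 10111 = 01001
  pos 6: 10010 XOR 10111 = 00101
Remainder (last 4 bits) = 0101. This is the CRC / FCS.

0101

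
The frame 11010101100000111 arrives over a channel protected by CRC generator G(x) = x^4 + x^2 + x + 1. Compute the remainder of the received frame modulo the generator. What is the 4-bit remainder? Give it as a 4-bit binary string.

Modulo-2 division of 11010101100000111 by 10111:
  pos 0: 11010 XOR 10111 = 01101
  pos 1: 11011 XOR 10111 = 01100
  pos 2: 11000 XOR 10111 = 01111
  pos 3: 11111 XOR 10111 = 01000
  pos 4: 10001 XOR 10111 = 00110
  pos 6: 11000 XOR 10111 = 01111
  pos 7: 11110 XOR 10111 = 01001
  pos 8: 10010 XOR 10111 = 00101
  pos 10: 10101 XOR 10111 = 00010
Remainder = 1011 (nonzero — an error is detected).

1011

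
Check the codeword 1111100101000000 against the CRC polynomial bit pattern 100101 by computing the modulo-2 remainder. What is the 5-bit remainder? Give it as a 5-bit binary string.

10000

Modulo-2 division of 1111100101000000 by 100101:
  pos 0: 111110 XOR 100101 = 011011
  pos 1: 110110 XOR 100101 = 010011
  pos 2: 100111 XOR 100101 = 000010
  pos 6: 100100 XOR 100101 = 000001
Remainder = 10000 (nonzero — an error is detected).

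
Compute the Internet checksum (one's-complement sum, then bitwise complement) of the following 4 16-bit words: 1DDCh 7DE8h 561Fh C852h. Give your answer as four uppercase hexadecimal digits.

One's-complement addition (fold any carry out of bit 15 back into bit 0):
  0x1DDC + 0x7DE8 = 0x09BC4
  0x9BC4 + 0x561F = 0x0F1E3
  0xF1E3 + 0xC852 = 0x1BA35 → wrap carry → 0xBA36
One's-complement sum = 0xBA36.
Checksum = ~0xBA36 & 0xFFFF = 0x45C9.

45C9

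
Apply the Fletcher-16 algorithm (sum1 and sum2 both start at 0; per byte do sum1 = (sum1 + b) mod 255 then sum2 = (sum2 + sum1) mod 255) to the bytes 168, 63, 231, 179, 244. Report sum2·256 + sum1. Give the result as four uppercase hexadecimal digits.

5C78

Running sums (mod 255):
  after byte 0 (168): sum1=168, sum2=168
  after byte 1 (63): sum1=231, sum2=144
  after byte 2 (231): sum1=207, sum2=96
  after byte 3 (179): sum1=131, sum2=227
  after byte 4 (244): sum1=120, sum2=92
Checksum = sum2·256 + sum1 = 92·256 + 120 = 23672 = 0x5C78.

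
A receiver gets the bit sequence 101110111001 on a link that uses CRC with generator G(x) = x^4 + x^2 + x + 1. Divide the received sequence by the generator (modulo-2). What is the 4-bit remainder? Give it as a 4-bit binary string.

0000

Modulo-2 division of 101110111001 by 10111:
  pos 0: 10111 XOR 10111 = 00000
  pos 6: 11100 XOR 10111 = 01011
  pos 7: 10111 XOR 10111 = 00000
Remainder = 0000 (zero — the frame passes the CRC check).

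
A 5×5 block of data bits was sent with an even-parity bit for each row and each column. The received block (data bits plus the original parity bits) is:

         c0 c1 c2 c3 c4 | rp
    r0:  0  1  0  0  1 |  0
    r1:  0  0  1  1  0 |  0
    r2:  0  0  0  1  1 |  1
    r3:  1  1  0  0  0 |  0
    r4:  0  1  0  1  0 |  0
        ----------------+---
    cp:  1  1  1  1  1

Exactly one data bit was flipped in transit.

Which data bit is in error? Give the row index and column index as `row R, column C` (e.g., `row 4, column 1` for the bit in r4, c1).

row 2, column 4

Recompute each row's even parity and compare to rp:
  r0: data parity 0, sent rp 0 → ok
  r1: data parity 0, sent rp 0 → ok
  r2: data parity 0, sent rp 1 → mismatch
  r3: data parity 0, sent rp 0 → ok
  r4: data parity 0, sent rp 0 → ok
Recompute each column's even parity and compare to cp:
  c0: data parity 1, sent cp 1 → ok
  c1: data parity 1, sent cp 1 → ok
  c2: data parity 1, sent cp 1 → ok
  c3: data parity 1, sent cp 1 → ok
  c4: data parity 0, sent cp 1 → mismatch
Exactly one row (r2) and one column (c4) fail → the flipped bit is at their intersection.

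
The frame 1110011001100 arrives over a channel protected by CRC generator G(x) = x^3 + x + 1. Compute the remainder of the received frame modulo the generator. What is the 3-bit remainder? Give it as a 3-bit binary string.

Modulo-2 division of 1110011001100 by 1011:
  pos 0: 1110 XOR 1011 = 0101
  pos 1: 1010 XOR 1011 = 0001
  pos 4: 1110 XOR 1011 = 0101
  pos 5: 1010 XOR 1011 = 0001
  pos 8: 1110 XOR 1011 = 0101
  pos 9: 1010 XOR 1011 = 0001
Remainder = 001 (nonzero — an error is detected).

001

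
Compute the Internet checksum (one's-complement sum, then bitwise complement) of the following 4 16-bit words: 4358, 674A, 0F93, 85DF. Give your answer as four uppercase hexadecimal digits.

One's-complement addition (fold any carry out of bit 15 back into bit 0):
  0x4358 + 0x674A = 0x0AAA2
  0xAAA2 + 0x0F93 = 0x0BA35
  0xBA35 + 0x85DF = 0x14014 → wrap carry → 0x4015
One's-complement sum = 0x4015.
Checksum = ~0x4015 & 0xFFFF = 0xBFEA.

BFEA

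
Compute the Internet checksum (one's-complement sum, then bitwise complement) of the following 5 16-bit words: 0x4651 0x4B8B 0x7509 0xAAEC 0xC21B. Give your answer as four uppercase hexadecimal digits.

One's-complement addition (fold any carry out of bit 15 back into bit 0):
  0x4651 + 0x4B8B = 0x091DC
  0x91DC + 0x7509 = 0x106E5 → wrap carry → 0x06E6
  0x06E6 + 0xAAEC = 0x0B1D2
  0xB1D2 + 0xC21B = 0x173ED → wrap carry → 0x73EE
One's-complement sum = 0x73EE.
Checksum = ~0x73EE & 0xFFFF = 0x8C11.

8C11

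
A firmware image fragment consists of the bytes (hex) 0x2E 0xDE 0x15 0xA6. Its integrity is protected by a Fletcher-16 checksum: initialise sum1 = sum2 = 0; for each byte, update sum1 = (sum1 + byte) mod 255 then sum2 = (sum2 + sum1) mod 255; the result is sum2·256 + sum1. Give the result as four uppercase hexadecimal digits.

Running sums (mod 255):
  after byte 0 (0x2E): sum1=46, sum2=46
  after byte 1 (0xDE): sum1=13, sum2=59
  after byte 2 (0x15): sum1=34, sum2=93
  after byte 3 (0xA6): sum1=200, sum2=38
Checksum = sum2·256 + sum1 = 38·256 + 200 = 9928 = 0x26C8.

26C8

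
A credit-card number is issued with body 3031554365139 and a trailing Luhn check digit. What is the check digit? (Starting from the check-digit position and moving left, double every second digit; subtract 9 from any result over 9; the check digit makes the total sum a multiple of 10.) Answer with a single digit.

Partial digits right→left: 9 3 1 5 6 3 4 5 5 1 3 0 3
Double every second digit counting from the check-digit position (so the 1st, 3rd, 5th, ... of the partial from the right).
  doubled (with −9 where >9): 9 2 3 8 1 6 6 → sum 35
  kept as-is: 3 5 3 5 1 0 → sum 17
Total = 35 + 17 = 52.
Check digit = (10 − (52 mod 10)) mod 10 = 8.

8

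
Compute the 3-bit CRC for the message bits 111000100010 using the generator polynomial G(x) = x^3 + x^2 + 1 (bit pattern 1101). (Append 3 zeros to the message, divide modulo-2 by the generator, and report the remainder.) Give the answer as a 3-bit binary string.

Append 3 zeros: 111000100010000. Divide by 1101 (XOR where the leading bit is 1):
  pos 0: 1110 XOR 1101 = 0011
  pos 2: 1100 XOR 1101 = 0001
  pos 5: 1100 XOR 1101 = 0001
  pos 8: 1010 XOR 1101 = 0111
  pos 9: 1110 XOR 1101 = 0011
  pos 11: 1100 XOR 1101 = 0001
Remainder (last 3 bits) = 001. This is the CRC / FCS.

001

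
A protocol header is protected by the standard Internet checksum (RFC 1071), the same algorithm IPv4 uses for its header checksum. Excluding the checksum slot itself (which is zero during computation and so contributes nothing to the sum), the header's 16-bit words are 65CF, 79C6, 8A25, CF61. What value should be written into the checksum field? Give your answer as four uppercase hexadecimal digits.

One's-complement addition (fold any carry out of bit 15 back into bit 0):
  0x65CF + 0x79C6 = 0x0DF95
  0xDF95 + 0x8A25 = 0x169BA → wrap carry → 0x69BB
  0x69BB + 0xCF61 = 0x1391C → wrap carry → 0x391D
One's-complement sum = 0x391D.
Checksum = ~0x391D & 0xFFFF = 0xC6E2.

C6E2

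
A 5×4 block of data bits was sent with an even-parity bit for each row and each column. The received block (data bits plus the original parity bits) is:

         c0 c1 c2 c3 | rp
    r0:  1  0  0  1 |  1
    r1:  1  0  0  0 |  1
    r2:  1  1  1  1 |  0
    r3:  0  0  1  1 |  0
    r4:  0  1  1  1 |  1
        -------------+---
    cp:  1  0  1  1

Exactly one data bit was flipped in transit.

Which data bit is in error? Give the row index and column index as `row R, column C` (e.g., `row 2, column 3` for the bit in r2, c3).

Recompute each row's even parity and compare to rp:
  r0: data parity 0, sent rp 1 → mismatch
  r1: data parity 1, sent rp 1 → ok
  r2: data parity 0, sent rp 0 → ok
  r3: data parity 0, sent rp 0 → ok
  r4: data parity 1, sent rp 1 → ok
Recompute each column's even parity and compare to cp:
  c0: data parity 1, sent cp 1 → ok
  c1: data parity 0, sent cp 0 → ok
  c2: data parity 1, sent cp 1 → ok
  c3: data parity 0, sent cp 1 → mismatch
Exactly one row (r0) and one column (c3) fail → the flipped bit is at their intersection.

row 0, column 3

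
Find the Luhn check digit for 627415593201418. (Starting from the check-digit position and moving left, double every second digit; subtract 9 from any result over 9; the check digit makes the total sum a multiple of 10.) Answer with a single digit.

4

Partial digits right→left: 8 1 4 1 0 2 3 9 5 5 1 4 7 2 6
Double every second digit counting from the check-digit position (so the 1st, 3rd, 5th, ... of the partial from the right).
  doubled (with −9 where >9): 7 8 0 6 1 2 5 3 → sum 32
  kept as-is: 1 1 2 9 5 4 2 → sum 24
Total = 32 + 24 = 56.
Check digit = (10 − (56 mod 10)) mod 10 = 4.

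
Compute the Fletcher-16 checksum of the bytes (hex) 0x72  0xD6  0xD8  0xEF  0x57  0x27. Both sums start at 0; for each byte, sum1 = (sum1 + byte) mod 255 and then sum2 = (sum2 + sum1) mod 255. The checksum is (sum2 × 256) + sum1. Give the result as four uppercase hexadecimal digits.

E990

Running sums (mod 255):
  after byte 0 (0x72): sum1=114, sum2=114
  after byte 1 (0xD6): sum1=73, sum2=187
  after byte 2 (0xD8): sum1=34, sum2=221
  after byte 3 (0xEF): sum1=18, sum2=239
  after byte 4 (0x57): sum1=105, sum2=89
  after byte 5 (0x27): sum1=144, sum2=233
Checksum = sum2·256 + sum1 = 233·256 + 144 = 59792 = 0xE990.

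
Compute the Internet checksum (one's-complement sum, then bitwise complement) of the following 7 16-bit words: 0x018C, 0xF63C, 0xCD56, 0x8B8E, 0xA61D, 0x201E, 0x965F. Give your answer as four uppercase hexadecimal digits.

52B6

One's-complement addition (fold any carry out of bit 15 back into bit 0):
  0x018C + 0xF63C = 0x0F7C8
  0xF7C8 + 0xCD56 = 0x1C51E → wrap carry → 0xC51F
  0xC51F + 0x8B8E = 0x150AD → wrap carry → 0x50AE
  0x50AE + 0xA61D = 0x0F6CB
  0xF6CB + 0x201E = 0x116E9 → wrap carry → 0x16EA
  0x16EA + 0x965F = 0x0AD49
One's-complement sum = 0xAD49.
Checksum = ~0xAD49 & 0xFFFF = 0x52B6.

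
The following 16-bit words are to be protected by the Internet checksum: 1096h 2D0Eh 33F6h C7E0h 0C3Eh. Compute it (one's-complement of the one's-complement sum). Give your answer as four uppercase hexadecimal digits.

BA46

One's-complement addition (fold any carry out of bit 15 back into bit 0):
  0x1096 + 0x2D0E = 0x03DA4
  0x3DA4 + 0x33F6 = 0x0719A
  0x719A + 0xC7E0 = 0x1397A → wrap carry → 0x397B
  0x397B + 0x0C3E = 0x045B9
One's-complement sum = 0x45B9.
Checksum = ~0x45B9 & 0xFFFF = 0xBA46.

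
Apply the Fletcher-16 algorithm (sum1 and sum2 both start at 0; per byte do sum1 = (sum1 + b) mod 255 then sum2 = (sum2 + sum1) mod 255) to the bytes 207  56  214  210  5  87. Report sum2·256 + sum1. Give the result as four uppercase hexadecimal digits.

Running sums (mod 255):
  after byte 0 (207): sum1=207, sum2=207
  after byte 1 (56): sum1=8, sum2=215
  after byte 2 (214): sum1=222, sum2=182
  after byte 3 (210): sum1=177, sum2=104
  after byte 4 (5): sum1=182, sum2=31
  after byte 5 (87): sum1=14, sum2=45
Checksum = sum2·256 + sum1 = 45·256 + 14 = 11534 = 0x2D0E.

2D0E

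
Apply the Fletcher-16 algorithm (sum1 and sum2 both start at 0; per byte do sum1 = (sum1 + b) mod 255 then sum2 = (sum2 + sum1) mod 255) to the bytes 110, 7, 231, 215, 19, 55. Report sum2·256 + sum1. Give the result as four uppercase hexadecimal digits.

3E7F

Running sums (mod 255):
  after byte 0 (110): sum1=110, sum2=110
  after byte 1 (7): sum1=117, sum2=227
  after byte 2 (231): sum1=93, sum2=65
  after byte 3 (215): sum1=53, sum2=118
  after byte 4 (19): sum1=72, sum2=190
  after byte 5 (55): sum1=127, sum2=62
Checksum = sum2·256 + sum1 = 62·256 + 127 = 15999 = 0x3E7F.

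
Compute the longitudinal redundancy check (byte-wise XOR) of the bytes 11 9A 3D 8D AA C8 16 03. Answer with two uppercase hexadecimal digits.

4C

XOR the bytes together:
  start with 0x11
  0x11 ⊕ 0x9A = 0x8B
  0x8B ⊕ 0x3D = 0xB6
  0xB6 ⊕ 0x8D = 0x3B
  0x3B ⊕ 0xAA = 0x91
  0x91 ⊕ 0xC8 = 0x59
  0x59 ⊕ 0x16 = 0x4F
  0x4F ⊕ 0x03 = 0x4C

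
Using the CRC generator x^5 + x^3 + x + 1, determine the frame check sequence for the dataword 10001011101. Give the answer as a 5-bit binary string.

10010

Append 5 zeros: 1000101110100000. Divide by 101011 (XOR where the leading bit is 1):
  pos 0: 100010 XOR 101011 = 001001
  pos 2: 100111 XOR 101011 = 001100
  pos 4: 110010 XOR 101011 = 011001
  pos 5: 110011 XOR 101011 = 011000
  pos 6: 110000 XOR 101011 = 011011
  pos 7: 110110 XOR 101011 = 011101
  pos 8: 111010 XOR 101011 = 010001
  pos 9: 100010 XOR 101011 = 001001
Remainder (last 5 bits) = 10010. This is the CRC / FCS.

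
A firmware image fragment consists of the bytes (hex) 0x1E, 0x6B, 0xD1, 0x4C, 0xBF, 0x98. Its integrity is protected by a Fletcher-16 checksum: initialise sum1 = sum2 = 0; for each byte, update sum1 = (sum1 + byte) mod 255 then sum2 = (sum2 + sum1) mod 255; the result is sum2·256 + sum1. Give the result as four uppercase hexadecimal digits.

1200

Running sums (mod 255):
  after byte 0 (0x1E): sum1=30, sum2=30
  after byte 1 (0x6B): sum1=137, sum2=167
  after byte 2 (0xD1): sum1=91, sum2=3
  after byte 3 (0x4C): sum1=167, sum2=170
  after byte 4 (0xBF): sum1=103, sum2=18
  after byte 5 (0x98): sum1=0, sum2=18
Checksum = sum2·256 + sum1 = 18·256 + 0 = 4608 = 0x1200.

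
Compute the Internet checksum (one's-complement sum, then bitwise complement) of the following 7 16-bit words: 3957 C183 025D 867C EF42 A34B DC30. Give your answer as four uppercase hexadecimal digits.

0D8C

One's-complement addition (fold any carry out of bit 15 back into bit 0):
  0x3957 + 0xC183 = 0x0FADA
  0xFADA + 0x025D = 0x0FD37
  0xFD37 + 0x867C = 0x183B3 → wrap carry → 0x83B4
  0x83B4 + 0xEF42 = 0x172F6 → wrap carry → 0x72F7
  0x72F7 + 0xA34B = 0x11642 → wrap carry → 0x1643
  0x1643 + 0xDC30 = 0x0F273
One's-complement sum = 0xF273.
Checksum = ~0xF273 & 0xFFFF = 0x0D8C.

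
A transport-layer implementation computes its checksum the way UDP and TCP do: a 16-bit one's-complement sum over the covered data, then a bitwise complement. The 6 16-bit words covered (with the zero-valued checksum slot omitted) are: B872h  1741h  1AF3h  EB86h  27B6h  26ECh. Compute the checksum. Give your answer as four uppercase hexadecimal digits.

DB2F

One's-complement addition (fold any carry out of bit 15 back into bit 0):
  0xB872 + 0x1741 = 0x0CFB3
  0xCFB3 + 0x1AF3 = 0x0EAA6
  0xEAA6 + 0xEB86 = 0x1D62C → wrap carry → 0xD62D
  0xD62D + 0x27B6 = 0x0FDE3
  0xFDE3 + 0x26EC = 0x124CF → wrap carry → 0x24D0
One's-complement sum = 0x24D0.
Checksum = ~0x24D0 & 0xFFFF = 0xDB2F.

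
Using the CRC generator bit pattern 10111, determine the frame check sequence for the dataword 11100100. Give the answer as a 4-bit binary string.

Append 4 zeros: 111001000000. Divide by 10111 (XOR where the leading bit is 1):
  pos 0: 11100 XOR 10111 = 01011
  pos 1: 10111 XOR 10111 = 00000
Remainder (last 4 bits) = 0000. This is the CRC / FCS.

0000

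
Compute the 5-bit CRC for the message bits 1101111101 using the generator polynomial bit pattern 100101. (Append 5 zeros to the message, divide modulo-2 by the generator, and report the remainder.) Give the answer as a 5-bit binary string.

10001

Append 5 zeros: 110111110100000. Divide by 100101 (XOR where the leading bit is 1):
  pos 0: 110111 XOR 100101 = 010010
  pos 1: 100101 XOR 100101 = 000000
  pos 7: 101000 XOR 100101 = 001101
  pos 9: 110100 XOR 100101 = 010001
Remainder (last 5 bits) = 10001. This is the CRC / FCS.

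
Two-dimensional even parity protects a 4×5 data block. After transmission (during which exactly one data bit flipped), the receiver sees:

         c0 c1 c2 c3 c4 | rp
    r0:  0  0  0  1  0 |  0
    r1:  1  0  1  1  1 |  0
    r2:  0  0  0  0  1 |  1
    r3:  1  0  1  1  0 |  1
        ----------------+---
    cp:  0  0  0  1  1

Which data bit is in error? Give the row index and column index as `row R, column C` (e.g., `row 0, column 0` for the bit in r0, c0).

Recompute each row's even parity and compare to rp:
  r0: data parity 1, sent rp 0 → mismatch
  r1: data parity 0, sent rp 0 → ok
  r2: data parity 1, sent rp 1 → ok
  r3: data parity 1, sent rp 1 → ok
Recompute each column's even parity and compare to cp:
  c0: data parity 0, sent cp 0 → ok
  c1: data parity 0, sent cp 0 → ok
  c2: data parity 0, sent cp 0 → ok
  c3: data parity 1, sent cp 1 → ok
  c4: data parity 0, sent cp 1 → mismatch
Exactly one row (r0) and one column (c4) fail → the flipped bit is at their intersection.

row 0, column 4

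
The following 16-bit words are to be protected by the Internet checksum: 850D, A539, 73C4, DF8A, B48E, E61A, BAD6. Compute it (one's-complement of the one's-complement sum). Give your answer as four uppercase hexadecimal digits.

2CE9

One's-complement addition (fold any carry out of bit 15 back into bit 0):
  0x850D + 0xA539 = 0x12A46 → wrap carry → 0x2A47
  0x2A47 + 0x73C4 = 0x09E0B
  0x9E0B + 0xDF8A = 0x17D95 → wrap carry → 0x7D96
  0x7D96 + 0xB48E = 0x13224 → wrap carry → 0x3225
  0x3225 + 0xE61A = 0x1183F → wrap carry → 0x1840
  0x1840 + 0xBAD6 = 0x0D316
One's-complement sum = 0xD316.
Checksum = ~0xD316 & 0xFFFF = 0x2CE9.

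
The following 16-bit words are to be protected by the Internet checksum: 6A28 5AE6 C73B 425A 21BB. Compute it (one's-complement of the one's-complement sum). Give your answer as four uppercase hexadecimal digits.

One's-complement addition (fold any carry out of bit 15 back into bit 0):
  0x6A28 + 0x5AE6 = 0x0C50E
  0xC50E + 0xC73B = 0x18C49 → wrap carry → 0x8C4A
  0x8C4A + 0x425A = 0x0CEA4
  0xCEA4 + 0x21BB = 0x0F05F
One's-complement sum = 0xF05F.
Checksum = ~0xF05F & 0xFFFF = 0x0FA0.

0FA0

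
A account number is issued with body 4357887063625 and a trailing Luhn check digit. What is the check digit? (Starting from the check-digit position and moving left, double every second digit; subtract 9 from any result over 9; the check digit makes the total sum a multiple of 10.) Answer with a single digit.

9

Partial digits right→left: 5 2 6 3 6 0 7 8 8 7 5 3 4
Double every second digit counting from the check-digit position (so the 1st, 3rd, 5th, ... of the partial from the right).
  doubled (with −9 where >9): 1 3 3 5 7 1 8 → sum 28
  kept as-is: 2 3 0 8 7 3 → sum 23
Total = 28 + 23 = 51.
Check digit = (10 − (51 mod 10)) mod 10 = 9.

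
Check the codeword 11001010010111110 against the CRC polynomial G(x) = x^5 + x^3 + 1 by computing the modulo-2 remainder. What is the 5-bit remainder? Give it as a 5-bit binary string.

Modulo-2 division of 11001010010111110 by 101001:
  pos 0: 110010 XOR 101001 = 011011
  pos 1: 110111 XOR 101001 = 011110
  pos 2: 111100 XOR 101001 = 010101
  pos 3: 101010 XOR 101001 = 000011
  pos 7: 111011 XOR 101001 = 010010
  pos 8: 100101 XOR 101001 = 001100
  pos 10: 110011 XOR 101001 = 011010
  pos 11: 110100 XOR 101001 = 011101
Remainder = 11101 (nonzero — an error is detected).

11101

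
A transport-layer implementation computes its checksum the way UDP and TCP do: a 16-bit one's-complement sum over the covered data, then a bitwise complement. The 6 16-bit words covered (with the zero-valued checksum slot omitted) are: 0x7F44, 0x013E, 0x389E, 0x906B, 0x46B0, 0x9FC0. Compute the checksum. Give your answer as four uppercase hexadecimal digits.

One's-complement addition (fold any carry out of bit 15 back into bit 0):
  0x7F44 + 0x013E = 0x08082
  0x8082 + 0x389E = 0x0B920
  0xB920 + 0x906B = 0x1498B → wrap carry → 0x498C
  0x498C + 0x46B0 = 0x0903C
  0x903C + 0x9FC0 = 0x12FFC → wrap carry → 0x2FFD
One's-complement sum = 0x2FFD.
Checksum = ~0x2FFD & 0xFFFF = 0xD002.

D002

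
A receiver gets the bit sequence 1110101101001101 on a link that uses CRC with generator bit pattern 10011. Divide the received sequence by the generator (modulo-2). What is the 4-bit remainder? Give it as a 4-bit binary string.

0101

Modulo-2 division of 1110101101001101 by 10011:
  pos 0: 11101 XOR 10011 = 01110
  pos 1: 11100 XOR 10011 = 01111
  pos 2: 11111 XOR 10011 = 01100
  pos 3: 11001 XOR 10011 = 01010
  pos 4: 10100 XOR 10011 = 00111
  pos 6: 11110 XOR 10011 = 01101
  pos 7: 11010 XOR 10011 = 01001
  pos 8: 10011 XOR 10011 = 00000
Remainder = 0101 (nonzero — an error is detected).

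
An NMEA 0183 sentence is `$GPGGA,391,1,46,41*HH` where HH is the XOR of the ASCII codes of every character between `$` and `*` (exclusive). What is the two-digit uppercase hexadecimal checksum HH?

XOR the ASCII codes of the payload characters:
  'G' = 0x47 → acc = 0x47
  'P' = 0x50 → acc = 0x17
  'G' = 0x47 → acc = 0x50
  'G' = 0x47 → acc = 0x17
  'A' = 0x41 → acc = 0x56
  ',' = 0x2C → acc = 0x7A
  '3' = 0x33 → acc = 0x49
  '9' = 0x39 → acc = 0x70
  '1' = 0x31 → acc = 0x41
  ',' = 0x2C → acc = 0x6D
  '1' = 0x31 → acc = 0x5C
  ',' = 0x2C → acc = 0x70
  '4' = 0x34 → acc = 0x44
  '6' = 0x36 → acc = 0x72
  ',' = 0x2C → acc = 0x5E
  '4' = 0x34 → acc = 0x6A
  '1' = 0x31 → acc = 0x5B
Checksum = 0x5B.

5B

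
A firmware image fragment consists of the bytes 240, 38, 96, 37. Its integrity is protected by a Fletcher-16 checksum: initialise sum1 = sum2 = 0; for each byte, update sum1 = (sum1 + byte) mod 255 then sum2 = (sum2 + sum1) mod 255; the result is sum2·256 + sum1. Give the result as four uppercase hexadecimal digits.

Running sums (mod 255):
  after byte 0 (240): sum1=240, sum2=240
  after byte 1 (38): sum1=23, sum2=8
  after byte 2 (96): sum1=119, sum2=127
  after byte 3 (37): sum1=156, sum2=28
Checksum = sum2·256 + sum1 = 28·256 + 156 = 7324 = 0x1C9C.

1C9C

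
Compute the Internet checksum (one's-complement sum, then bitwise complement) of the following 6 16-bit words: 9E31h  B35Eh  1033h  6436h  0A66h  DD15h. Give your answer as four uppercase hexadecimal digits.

528A

One's-complement addition (fold any carry out of bit 15 back into bit 0):
  0x9E31 + 0xB35E = 0x1518F → wrap carry → 0x5190
  0x5190 + 0x1033 = 0x061C3
  0x61C3 + 0x6436 = 0x0C5F9
  0xC5F9 + 0x0A66 = 0x0D05F
  0xD05F + 0xDD15 = 0x1AD74 → wrap carry → 0xAD75
One's-complement sum = 0xAD75.
Checksum = ~0xAD75 & 0xFFFF = 0x528A.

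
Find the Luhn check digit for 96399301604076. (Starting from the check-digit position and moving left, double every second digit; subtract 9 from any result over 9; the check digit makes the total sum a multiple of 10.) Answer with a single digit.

9

Partial digits right→left: 6 7 0 4 0 6 1 0 3 9 9 3 6 9
Double every second digit counting from the check-digit position (so the 1st, 3rd, 5th, ... of the partial from the right).
  doubled (with −9 where >9): 3 0 0 2 6 9 3 → sum 23
  kept as-is: 7 4 6 0 9 3 9 → sum 38
Total = 23 + 38 = 61.
Check digit = (10 − (61 mod 10)) mod 10 = 9.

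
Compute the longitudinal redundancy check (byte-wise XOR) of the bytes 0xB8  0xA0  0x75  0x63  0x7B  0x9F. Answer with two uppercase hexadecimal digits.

XOR the bytes together:
  start with 0xB8
  0xB8 ⊕ 0xA0 = 0x18
  0x18 ⊕ 0x75 = 0x6D
  0x6D ⊕ 0x63 = 0x0E
  0x0E ⊕ 0x7B = 0x75
  0x75 ⊕ 0x9F = 0xEA

EA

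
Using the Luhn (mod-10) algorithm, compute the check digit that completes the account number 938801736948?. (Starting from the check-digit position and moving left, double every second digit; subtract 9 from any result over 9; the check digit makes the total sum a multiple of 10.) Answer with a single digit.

9

Partial digits right→left: 8 4 9 6 3 7 1 0 8 8 3 9
Double every second digit counting from the check-digit position (so the 1st, 3rd, 5th, ... of the partial from the right).
  doubled (with −9 where >9): 7 9 6 2 7 6 → sum 37
  kept as-is: 4 6 7 0 8 9 → sum 34
Total = 37 + 34 = 71.
Check digit = (10 − (71 mod 10)) mod 10 = 9.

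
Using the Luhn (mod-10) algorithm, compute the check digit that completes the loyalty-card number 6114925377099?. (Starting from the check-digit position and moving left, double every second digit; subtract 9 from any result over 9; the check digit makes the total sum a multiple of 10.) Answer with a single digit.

Partial digits right→left: 9 9 0 7 7 3 5 2 9 4 1 1 6
Double every second digit counting from the check-digit position (so the 1st, 3rd, 5th, ... of the partial from the right).
  doubled (with −9 where >9): 9 0 5 1 9 2 3 → sum 29
  kept as-is: 9 7 3 2 4 1 → sum 26
Total = 29 + 26 = 55.
Check digit = (10 − (55 mod 10)) mod 10 = 5.

5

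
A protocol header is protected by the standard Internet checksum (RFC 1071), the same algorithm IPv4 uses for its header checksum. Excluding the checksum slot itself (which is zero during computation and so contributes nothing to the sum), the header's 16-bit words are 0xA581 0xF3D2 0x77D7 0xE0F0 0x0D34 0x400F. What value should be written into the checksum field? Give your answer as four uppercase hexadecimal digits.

One's-complement addition (fold any carry out of bit 15 back into bit 0):
  0xA581 + 0xF3D2 = 0x19953 → wrap carry → 0x9954
  0x9954 + 0x77D7 = 0x1112B → wrap carry → 0x112C
  0x112C + 0xE0F0 = 0x0F21C
  0xF21C + 0x0D34 = 0x0FF50
  0xFF50 + 0x400F = 0x13F5F → wrap carry → 0x3F60
One's-complement sum = 0x3F60.
Checksum = ~0x3F60 & 0xFFFF = 0xC09F.

C09F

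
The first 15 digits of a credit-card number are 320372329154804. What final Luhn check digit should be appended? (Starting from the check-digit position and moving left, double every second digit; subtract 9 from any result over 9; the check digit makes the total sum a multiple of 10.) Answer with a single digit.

4

Partial digits right→left: 4 0 8 4 5 1 9 2 3 2 7 3 0 2 3
Double every second digit counting from the check-digit position (so the 1st, 3rd, 5th, ... of the partial from the right).
  doubled (with −9 where >9): 8 7 1 9 6 5 0 6 → sum 42
  kept as-is: 0 4 1 2 2 3 2 → sum 14
Total = 42 + 14 = 56.
Check digit = (10 − (56 mod 10)) mod 10 = 4.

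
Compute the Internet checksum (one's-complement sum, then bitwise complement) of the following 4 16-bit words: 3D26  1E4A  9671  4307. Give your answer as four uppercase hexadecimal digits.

CB16

One's-complement addition (fold any carry out of bit 15 back into bit 0):
  0x3D26 + 0x1E4A = 0x05B70
  0x5B70 + 0x9671 = 0x0F1E1
  0xF1E1 + 0x4307 = 0x134E8 → wrap carry → 0x34E9
One's-complement sum = 0x34E9.
Checksum = ~0x34E9 & 0xFFFF = 0xCB16.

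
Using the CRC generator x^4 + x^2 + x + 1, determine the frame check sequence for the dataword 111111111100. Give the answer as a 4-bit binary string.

Append 4 zeros: 1111111111000000. Divide by 10111 (XOR where the leading bit is 1):
  pos 0: 11111 XOR 10111 = 01000
  pos 1: 10001 XOR 10111 = 00110
  pos 3: 11011 XOR 10111 = 01100
  pos 4: 11001 XOR 10111 = 01110
  pos 5: 11101 XOR 10111 = 01010
  pos 6: 10100 XOR 10111 = 00011
  pos 9: 11000 XOR 10111 = 01111
  pos 10: 11110 XOR 10111 = 01001
  pos 11: 10010 XOR 10111 = 00101
Remainder (last 4 bits) = 0101. This is the CRC / FCS.

0101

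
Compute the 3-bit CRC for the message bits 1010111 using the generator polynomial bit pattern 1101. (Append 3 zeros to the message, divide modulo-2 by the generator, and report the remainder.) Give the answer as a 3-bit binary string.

100

Append 3 zeros: 1010111000. Divide by 1101 (XOR where the leading bit is 1):
  pos 0: 1010 XOR 1101 = 0111
  pos 1: 1111 XOR 1101 = 0010
  pos 3: 1011 XOR 1101 = 0110
  pos 4: 1100 XOR 1101 = 0001
Remainder (last 3 bits) = 100. This is the CRC / FCS.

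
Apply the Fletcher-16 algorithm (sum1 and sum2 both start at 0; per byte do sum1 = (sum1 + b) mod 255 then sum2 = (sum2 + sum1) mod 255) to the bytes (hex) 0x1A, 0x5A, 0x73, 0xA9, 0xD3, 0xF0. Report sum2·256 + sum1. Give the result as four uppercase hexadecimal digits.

C356

Running sums (mod 255):
  after byte 0 (0x1A): sum1=26, sum2=26
  after byte 1 (0x5A): sum1=116, sum2=142
  after byte 2 (0x73): sum1=231, sum2=118
  after byte 3 (0xA9): sum1=145, sum2=8
  after byte 4 (0xD3): sum1=101, sum2=109
  after byte 5 (0xF0): sum1=86, sum2=195
Checksum = sum2·256 + sum1 = 195·256 + 86 = 50006 = 0xC356.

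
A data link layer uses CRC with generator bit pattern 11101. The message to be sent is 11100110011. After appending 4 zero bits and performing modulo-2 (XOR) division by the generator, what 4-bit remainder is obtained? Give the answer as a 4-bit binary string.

Append 4 zeros: 111001100110000. Divide by 11101 (XOR where the leading bit is 1):
  pos 0: 11100 XOR 11101 = 00001
  pos 4: 11100 XOR 11101 = 00001
  pos 8: 11100 XOR 11101 = 00001
Remainder (last 4 bits) = 0100. This is the CRC / FCS.

0100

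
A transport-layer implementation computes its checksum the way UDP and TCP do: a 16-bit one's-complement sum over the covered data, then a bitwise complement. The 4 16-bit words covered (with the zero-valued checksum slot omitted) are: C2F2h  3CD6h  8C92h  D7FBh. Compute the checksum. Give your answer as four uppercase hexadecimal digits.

9BA8

One's-complement addition (fold any carry out of bit 15 back into bit 0):
  0xC2F2 + 0x3CD6 = 0x0FFC8
  0xFFC8 + 0x8C92 = 0x18C5A → wrap carry → 0x8C5B
  0x8C5B + 0xD7FB = 0x16456 → wrap carry → 0x6457
One's-complement sum = 0x6457.
Checksum = ~0x6457 & 0xFFFF = 0x9BA8.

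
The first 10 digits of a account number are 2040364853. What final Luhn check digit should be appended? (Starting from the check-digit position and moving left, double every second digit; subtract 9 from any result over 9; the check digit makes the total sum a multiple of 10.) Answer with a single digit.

6

Partial digits right→left: 3 5 8 4 6 3 0 4 0 2
Double every second digit counting from the check-digit position (so the 1st, 3rd, 5th, ... of the partial from the right).
  doubled (with −9 where >9): 6 7 3 0 0 → sum 16
  kept as-is: 5 4 3 4 2 → sum 18
Total = 16 + 18 = 34.
Check digit = (10 − (34 mod 10)) mod 10 = 6.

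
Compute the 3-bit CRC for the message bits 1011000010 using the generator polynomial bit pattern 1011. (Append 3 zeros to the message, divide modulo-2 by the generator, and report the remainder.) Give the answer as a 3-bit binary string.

110

Append 3 zeros: 1011000010000. Divide by 1011 (XOR where the leading bit is 1):
  pos 0: 1011 XOR 1011 = 0000
  pos 8: 1000 XOR 1011 = 0011
Remainder (last 3 bits) = 110. This is the CRC / FCS.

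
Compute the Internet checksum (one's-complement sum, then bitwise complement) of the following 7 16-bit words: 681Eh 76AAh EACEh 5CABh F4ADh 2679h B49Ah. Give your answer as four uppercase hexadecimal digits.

09FB

One's-complement addition (fold any carry out of bit 15 back into bit 0):
  0x681E + 0x76AA = 0x0DEC8
  0xDEC8 + 0xEACE = 0x1C996 → wrap carry → 0xC997
  0xC997 + 0x5CAB = 0x12642 → wrap carry → 0x2643
  0x2643 + 0xF4AD = 0x11AF0 → wrap carry → 0x1AF1
  0x1AF1 + 0x2679 = 0x0416A
  0x416A + 0xB49A = 0x0F604
One's-complement sum = 0xF604.
Checksum = ~0xF604 & 0xFFFF = 0x09FB.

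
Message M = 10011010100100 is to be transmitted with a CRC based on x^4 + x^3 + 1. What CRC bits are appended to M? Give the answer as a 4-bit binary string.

1001

Append 4 zeros: 100110101001000000. Divide by 11001 (XOR where the leading bit is 1):
  pos 0: 10011 XOR 11001 = 01010
  pos 1: 10100 XOR 11001 = 01101
  pos 2: 11011 XOR 11001 = 00010
  pos 5: 10010 XOR 11001 = 01011
  pos 6: 10110 XOR 11001 = 01111
  pos 7: 11111 XOR 11001 = 00110
  pos 9: 11000 XOR 11001 = 00001
  pos 13: 10000 XOR 11001 = 01001
Remainder (last 4 bits) = 1001. This is the CRC / FCS.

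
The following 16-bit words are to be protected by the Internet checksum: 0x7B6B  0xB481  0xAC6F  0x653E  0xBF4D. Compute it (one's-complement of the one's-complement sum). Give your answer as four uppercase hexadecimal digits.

One's-complement addition (fold any carry out of bit 15 back into bit 0):
  0x7B6B + 0xB481 = 0x12FEC → wrap carry → 0x2FED
  0x2FED + 0xAC6F = 0x0DC5C
  0xDC5C + 0x653E = 0x1419A → wrap carry → 0x419B
  0x419B + 0xBF4D = 0x100E8 → wrap carry → 0x00E9
One's-complement sum = 0x00E9.
Checksum = ~0x00E9 & 0xFFFF = 0xFF16.

FF16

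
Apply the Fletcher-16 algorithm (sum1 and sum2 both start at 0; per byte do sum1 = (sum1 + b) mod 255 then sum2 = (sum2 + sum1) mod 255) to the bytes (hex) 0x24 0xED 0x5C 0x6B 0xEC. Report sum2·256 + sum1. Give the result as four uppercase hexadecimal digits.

45C6

Running sums (mod 255):
  after byte 0 (0x24): sum1=36, sum2=36
  after byte 1 (0xED): sum1=18, sum2=54
  after byte 2 (0x5C): sum1=110, sum2=164
  after byte 3 (0x6B): sum1=217, sum2=126
  after byte 4 (0xEC): sum1=198, sum2=69
Checksum = sum2·256 + sum1 = 69·256 + 198 = 17862 = 0x45C6.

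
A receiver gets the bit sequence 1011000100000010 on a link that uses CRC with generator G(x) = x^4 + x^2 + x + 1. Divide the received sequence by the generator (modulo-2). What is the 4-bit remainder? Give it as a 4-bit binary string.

Modulo-2 division of 1011000100000010 by 10111:
  pos 0: 10110 XOR 10111 = 00001
  pos 4: 10010 XOR 10111 = 00101
  pos 6: 10100 XOR 10111 = 00011
  pos 9: 11000 XOR 10111 = 01111
  pos 10: 11111 XOR 10111 = 01000
  pos 11: 10000 XOR 10111 = 00111
Remainder = 0111 (nonzero — an error is detected).

0111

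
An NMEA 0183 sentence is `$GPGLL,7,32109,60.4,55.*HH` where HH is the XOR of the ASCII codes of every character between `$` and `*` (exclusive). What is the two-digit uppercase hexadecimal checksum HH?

6C

XOR the ASCII codes of the payload characters:
  'G' = 0x47 → acc = 0x47
  'P' = 0x50 → acc = 0x17
  'G' = 0x47 → acc = 0x50
  'L' = 0x4C → acc = 0x1C
  'L' = 0x4C → acc = 0x50
  ',' = 0x2C → acc = 0x7C
  '7' = 0x37 → acc = 0x4B
  ',' = 0x2C → acc = 0x67
  '3' = 0x33 → acc = 0x54
  '2' = 0x32 → acc = 0x66
  '1' = 0x31 → acc = 0x57
  '0' = 0x30 → acc = 0x67
  '9' = 0x39 → acc = 0x5E
  ',' = 0x2C → acc = 0x72
  '6' = 0x36 → acc = 0x44
  '0' = 0x30 → acc = 0x74
  '.' = 0x2E → acc = 0x5A
  '4' = 0x34 → acc = 0x6E
  ',' = 0x2C → acc = 0x42
  '5' = 0x35 → acc = 0x77
  '5' = 0x35 → acc = 0x42
  '.' = 0x2E → acc = 0x6C
Checksum = 0x6C.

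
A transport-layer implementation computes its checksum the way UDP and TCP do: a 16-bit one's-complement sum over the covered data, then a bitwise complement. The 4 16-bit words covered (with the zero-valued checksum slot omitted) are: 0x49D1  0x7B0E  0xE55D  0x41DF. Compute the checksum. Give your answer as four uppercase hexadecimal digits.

One's-complement addition (fold any carry out of bit 15 back into bit 0):
  0x49D1 + 0x7B0E = 0x0C4DF
  0xC4DF + 0xE55D = 0x1AA3C → wrap carry → 0xAA3D
  0xAA3D + 0x41DF = 0x0EC1C
One's-complement sum = 0xEC1C.
Checksum = ~0xEC1C & 0xFFFF = 0x13E3.

13E3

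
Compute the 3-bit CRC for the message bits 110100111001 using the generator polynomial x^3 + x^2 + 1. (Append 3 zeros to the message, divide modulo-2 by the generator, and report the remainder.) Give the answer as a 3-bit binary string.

000

Append 3 zeros: 110100111001000. Divide by 1101 (XOR where the leading bit is 1):
  pos 0: 1101 XOR 1101 = 0000
  pos 6: 1110 XOR 1101 = 0011
  pos 8: 1101 XOR 1101 = 0000
Remainder (last 3 bits) = 000. This is the CRC / FCS.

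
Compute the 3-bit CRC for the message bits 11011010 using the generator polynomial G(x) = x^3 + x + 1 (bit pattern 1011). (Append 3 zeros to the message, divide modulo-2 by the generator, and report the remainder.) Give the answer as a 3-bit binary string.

Append 3 zeros: 11011010000. Divide by 1011 (XOR where the leading bit is 1):
  pos 0: 1101 XOR 1011 = 0110
  pos 1: 1101 XOR 1011 = 0110
  pos 2: 1100 XOR 1011 = 0111
  pos 3: 1111 XOR 1011 = 0100
  pos 4: 1000 XOR 1011 = 0011
  pos 6: 1100 XOR 1011 = 0111
  pos 7: 1110 XOR 1011 = 0101
Remainder (last 3 bits) = 101. This is the CRC / FCS.

101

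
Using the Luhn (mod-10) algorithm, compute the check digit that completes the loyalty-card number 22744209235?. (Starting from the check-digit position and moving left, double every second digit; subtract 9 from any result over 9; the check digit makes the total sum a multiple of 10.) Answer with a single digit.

8

Partial digits right→left: 5 3 2 9 0 2 4 4 7 2 2
Double every second digit counting from the check-digit position (so the 1st, 3rd, 5th, ... of the partial from the right).
  doubled (with −9 where >9): 1 4 0 8 5 4 → sum 22
  kept as-is: 3 9 2 4 2 → sum 20
Total = 22 + 20 = 42.
Check digit = (10 − (42 mod 10)) mod 10 = 8.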